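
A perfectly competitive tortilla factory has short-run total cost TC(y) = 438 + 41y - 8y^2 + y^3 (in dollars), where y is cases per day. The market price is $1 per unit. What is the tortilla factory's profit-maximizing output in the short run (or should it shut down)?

Variable cost is VC = 41y - 8y^2 + y^3, so AVC = VC/y = 41 - 8y + y^2 and MC = dTC/dy = 41 - 16y + 3y^2.
The AVC parabola has its vertex at y = 8/2 = 4, where AVC = 41 - 8·4 + 4^2 = $25.
With P < min AVC ($1 < $25), every unit sold adds to the loss.
Shutting down limits the loss to fixed cost, $438.

Shut down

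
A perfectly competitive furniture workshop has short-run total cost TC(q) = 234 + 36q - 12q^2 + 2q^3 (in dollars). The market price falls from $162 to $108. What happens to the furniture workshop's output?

AVC = 36 - 12q + 2q^2, minimized at q = 3 where min AVC = $18. MC = 36 - 24q + 6q^2.
At P = $162 ≥ min AVC, set P = MC on the rising branch: q = 7.
At P = $108 ≥ min AVC, set P = MC: q = 6. The firm stays open but cuts output.

Output falls from 7 to 6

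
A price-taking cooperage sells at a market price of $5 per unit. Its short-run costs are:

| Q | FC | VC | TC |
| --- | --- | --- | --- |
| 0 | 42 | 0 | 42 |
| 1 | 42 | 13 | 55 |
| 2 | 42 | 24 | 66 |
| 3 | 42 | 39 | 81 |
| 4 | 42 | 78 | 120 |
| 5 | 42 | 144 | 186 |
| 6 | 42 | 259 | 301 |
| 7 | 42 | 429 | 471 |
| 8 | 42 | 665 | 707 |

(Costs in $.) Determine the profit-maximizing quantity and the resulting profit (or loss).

Profit at each row (π = 5Q − TC): Q=0: -42; Q=1: -50; Q=2: -56; Q=3: -66; Q=4: -100; Q=5: -161; Q=6: -271; Q=7: -436; Q=8: -667.
Profit is highest at Q = 0. Equivalently, the lowest AVC in the table is 24/2 ≈ $12 at Q = 2, and P = $5 falls below it — price never covers variable cost, so the firm shuts down and loses only its fixed cost.

Q = 0 (shut down); profit = -$42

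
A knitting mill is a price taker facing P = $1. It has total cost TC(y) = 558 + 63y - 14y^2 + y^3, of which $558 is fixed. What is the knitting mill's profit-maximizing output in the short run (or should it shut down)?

Shut down

Variable cost is VC = 63y - 14y^2 + y^3, so AVC = VC/y = 63 - 14y + y^2 and MC = dTC/dy = 63 - 28y + 3y^2.
The AVC parabola has its vertex at y = 14/2 = 7, where AVC = 63 - 14·7 + 7^2 = $14.
With P < min AVC ($1 < $14), every unit sold adds to the loss.
Best response: produce nothing and absorb the $558 fixed cost.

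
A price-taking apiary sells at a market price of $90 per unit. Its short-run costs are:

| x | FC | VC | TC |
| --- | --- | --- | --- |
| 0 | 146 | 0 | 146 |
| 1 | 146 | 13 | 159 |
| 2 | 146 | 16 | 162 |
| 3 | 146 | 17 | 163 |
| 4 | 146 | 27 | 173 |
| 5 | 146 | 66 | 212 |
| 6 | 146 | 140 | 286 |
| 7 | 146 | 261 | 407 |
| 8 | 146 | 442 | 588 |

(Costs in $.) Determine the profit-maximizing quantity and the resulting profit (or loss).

x = 6; profit = $254

Profit at each row (π = 90x − TC): x=0: -146; x=1: -69; x=2: 18; x=3: 107; x=4: 187; x=5: 238; x=6: 254; x=7: 223; x=8: 132.
Profit is maximized at x = 6. AVC there is 140/6 = $23.33 ≤ P, so producing beats shutting down (which would give -$146).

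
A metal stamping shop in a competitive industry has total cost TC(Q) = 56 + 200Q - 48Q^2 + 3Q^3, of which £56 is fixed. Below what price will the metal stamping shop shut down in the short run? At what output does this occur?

£8 per unit, at Q = 8

The shutdown price is the minimum of AVC. VC = 200Q - 48Q^2 + 3Q^3, so AVC = 200 - 48Q + 3Q^2.
dAVC/dQ = -48 + 6Q = 0 gives Q = 8. min AVC = 200 - 48·8 + 3·8^2 = 8.
For P < £8 the firm produces nothing.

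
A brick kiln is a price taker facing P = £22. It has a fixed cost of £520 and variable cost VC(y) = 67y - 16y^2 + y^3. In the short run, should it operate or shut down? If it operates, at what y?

Produce at y = 9

From TC, MC = TC'(y) = 67 - 32y + 3y^2 and AVC = VC/y = 67 - 16y + y^2.
The AVC parabola has its vertex at y = 16/2 = 8, where AVC = 67 - 16·8 + 8^2 = £3.
Because £22 ≥ £3, revenue can cover variable cost; the firm operates.
Solving P = MC: 45 - 32y + 3y^2 = 0 ⇒ y = 5/3 or 9. On the upward-sloping branch, y* = 9.
Check: AVC at y = 9 is £4 ≤ P, so revenue covers variable cost.
Profit = P·y − TC = 22·9 − 556 = -£358, a loss, but smaller than the £520 fixed cost the firm would lose by shutting down.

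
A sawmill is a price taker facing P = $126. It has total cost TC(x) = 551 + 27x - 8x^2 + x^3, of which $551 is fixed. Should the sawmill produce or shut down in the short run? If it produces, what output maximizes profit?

Produce at x = 9

Strip out fixed cost: VC = 27x - 8x^2 + x^3. Then AVC = 27 - 8x + x^2 and MC = 27 - 16x + 3x^2.
The AVC parabola has its vertex at x = 8/2 = 4, where AVC = 27 - 8·4 + 4^2 = $11.
P = $126 exceeds min AVC = $11, so the firm stays open.
P = MC gives -99 - 16x + 3x^2 = 0, with roots -11/3 and 9. Take the larger (rising MC): x* = 9.
Check: AVC at x = 9 is $36 ≤ P, so revenue covers variable cost.
Profit = P·x − TC = 126·9 − 875 = $259.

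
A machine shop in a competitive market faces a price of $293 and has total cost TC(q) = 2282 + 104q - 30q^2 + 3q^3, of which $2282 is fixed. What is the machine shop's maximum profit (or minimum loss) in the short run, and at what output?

AVC = 104 - 30q + 3q^2 has its minimum $29 at q = 5; price $293 clears that bar, so the firm operates.
MC = 104 - 60q + 9q^2. Setting P = MC and taking the root on the rising branch gives q* = 9.
TR = 293·9 = 2637. TC = 2282 + 693 = 2975. Profit = 2637 − 2975 = -$338.
By producing, the firm covers all variable cost plus $1944 of fixed cost; shutting down would lose the full $2282.

Profit = -$338 at q = 9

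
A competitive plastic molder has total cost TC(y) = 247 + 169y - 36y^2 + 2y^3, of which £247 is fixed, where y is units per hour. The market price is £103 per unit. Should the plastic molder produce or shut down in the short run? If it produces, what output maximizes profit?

Produce at y = 11

Strip out fixed cost: VC = 169y - 36y^2 + 2y^3. Then AVC = 169 - 36y + 2y^2 and MC = 169 - 72y + 6y^2.
AVC hits its minimum where MC = AVC, at y = 9, giving min AVC = 169 - 36·9 + 2·9^2 = £7.
Because £103 ≥ £7, revenue can cover variable cost; the firm operates.
P = MC gives 66 - 72y + 6y^2 = 0, with roots 1 and 11. Take the larger (rising MC): y* = 11.
Check: AVC at y = 11 is £15 ≤ P, so revenue covers variable cost.
Profit = P·y − TC = 103·11 − 412 = £721.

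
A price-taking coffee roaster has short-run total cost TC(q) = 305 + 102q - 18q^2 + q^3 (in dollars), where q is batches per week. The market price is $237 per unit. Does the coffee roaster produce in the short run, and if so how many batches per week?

Produce at q = 15

From TC, MC = TC'(q) = 102 - 36q + 3q^2 and AVC = VC/q = 102 - 18q + q^2.
The AVC parabola has its vertex at q = 18/2 = 9, where AVC = 102 - 18·9 + 9^2 = $21.
Because $237 ≥ $21, revenue can cover variable cost; the firm operates.
P = MC gives -135 - 36q + 3q^2 = 0, with roots -3 and 15. Take the larger (rising MC): q* = 15.
Check: AVC at q = 15 is $57 ≤ P, so revenue covers variable cost.
Profit = P·q − TC = 237·15 − 1160 = $2395.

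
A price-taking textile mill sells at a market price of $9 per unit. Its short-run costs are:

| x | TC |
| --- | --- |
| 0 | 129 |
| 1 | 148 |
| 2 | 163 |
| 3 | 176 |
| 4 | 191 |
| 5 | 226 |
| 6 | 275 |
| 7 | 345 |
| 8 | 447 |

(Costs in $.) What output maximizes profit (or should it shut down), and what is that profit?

Compute π = P·x − TC at each output: x=0: -129; x=1: -139; x=2: -145; x=3: -149; x=4: -155; x=5: -181; x=6: -221; x=7: -282; x=8: -375.
Profit is highest at x = 0. Equivalently, the lowest AVC in the table is 62/4 ≈ $15.50 at x = 4, and P = $9 falls below it — price never covers variable cost, so the firm shuts down and loses only its fixed cost.

x = 0 (shut down); profit = -$129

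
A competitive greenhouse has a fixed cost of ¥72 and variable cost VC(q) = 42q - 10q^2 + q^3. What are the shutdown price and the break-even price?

Shutdown price = ¥17; break-even price = ¥30

Shutdown price = min AVC. AVC = 42 - 10q + q^2, with vertex at q = 5 and minimum ¥17.
ATC = 72/q + 42 - 10q + q^2. Setting dATC/dq = −72/q^2 − 10 + 2q = 0 gives q = 6 (since 2·6^3 − 10·6^2 = 72).
min ATC = 72/6 + 42 − 10·6 + 6^2 = ¥30. That is the break-even price.
Between these two prices the firm operates at a loss; above ¥30 it earns a profit.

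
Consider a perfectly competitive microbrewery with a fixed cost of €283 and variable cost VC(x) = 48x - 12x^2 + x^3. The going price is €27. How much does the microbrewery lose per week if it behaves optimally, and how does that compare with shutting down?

Profit = -€185 at x = 7

AVC = 48 - 12x + x^2 has its minimum €12 at x = 6; price €27 clears that bar, so the firm operates.
With MC = 48 - 24x + 3x^2, P = MC on the upward-sloping part at x* = 7.
TR = 27·7 = 189. TC = 283 + 91 = 374. Profit = 189 − 374 = -€185.
By producing, the firm covers all variable cost plus €98 of fixed cost; shutting down would lose the full €283.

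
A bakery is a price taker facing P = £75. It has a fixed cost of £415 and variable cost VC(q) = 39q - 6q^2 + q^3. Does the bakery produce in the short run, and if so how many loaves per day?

Strip out fixed cost: VC = 39q - 6q^2 + q^3. Then AVC = 39 - 6q + q^2 and MC = 39 - 12q + 3q^2.
AVC hits its minimum where MC = AVC, at q = 3, giving min AVC = 39 - 6·3 + 3^2 = £30.
Since P = £75 ≥ min AVC = £30, price covers variable cost and the firm should produce.
P = MC gives -36 - 12q + 3q^2 = 0, with roots -2 and 6. Take the larger (rising MC): q* = 6.
Check: AVC at q = 6 is £39 ≤ P, so revenue covers variable cost.
Profit = P·q − TC = 75·6 − 649 = -£199, a loss, but smaller than the £415 fixed cost the firm would lose by shutting down.

Produce at q = 6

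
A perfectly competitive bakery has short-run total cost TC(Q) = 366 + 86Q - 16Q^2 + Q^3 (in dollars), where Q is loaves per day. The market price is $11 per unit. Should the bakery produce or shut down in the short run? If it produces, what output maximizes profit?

Variable cost is VC = 86Q - 16Q^2 + Q^3, so AVC = VC/Q = 86 - 16Q + Q^2 and MC = dTC/dQ = 86 - 32Q + 3Q^2.
AVC is minimized where dAVC/dQ = -16 + 2Q = 0, at Q = 8; min AVC = 86 - 16·8 + 8^2 = $22.
With P < min AVC ($11 < $22), every unit sold adds to the loss.
Shutting down limits the loss to fixed cost, $366.

Shut down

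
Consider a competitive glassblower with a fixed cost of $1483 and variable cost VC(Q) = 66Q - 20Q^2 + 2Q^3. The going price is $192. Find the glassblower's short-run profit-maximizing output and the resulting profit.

AVC = 66 - 20Q + 2Q^2; min AVC = $16 at Q = 5. Since P = $192 ≥ min AVC, the firm produces.
With MC = 66 - 40Q + 6Q^2, P = MC on the upward-sloping part at Q* = 9.
TR = 192·9 = 1728. TC = 1483 + 432 = 1915. Profit = 1728 − 1915 = -$187.
That loss of $187 beats the $1483 the firm would lose by shutting down; producing recovers $1296 of fixed cost.

Profit = -$187 at Q = 9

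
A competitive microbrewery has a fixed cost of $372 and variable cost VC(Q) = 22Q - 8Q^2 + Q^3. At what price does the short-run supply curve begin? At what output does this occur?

The shutdown price is the minimum of AVC. VC = 22Q - 8Q^2 + Q^3, so AVC = 22 - 8Q + Q^2.
dAVC/dQ = -8 + 2Q = 0 gives Q = 4. min AVC = 22 - 8·4 + 4^2 = 6.
For P < $6 the firm produces nothing.

$6 per unit, at Q = 4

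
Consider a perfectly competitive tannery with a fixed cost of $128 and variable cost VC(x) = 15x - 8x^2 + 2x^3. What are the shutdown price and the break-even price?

AVC = 15 - 8x + 2x^2; minimized at x = 2, giving min AVC = $7. That is the shutdown price.
ATC = 128/x + 15 - 8x + 2x^2. Setting dATC/dx = −128/x^2 − 8 + 4x = 0 gives x = 4 (since 4·4^3 − 8·4^2 = 128).
min ATC = 128/4 + 15 − 8·4 + 2·4^2 = $47. That is the break-even price.
For $7 ≤ P < $47 the firm produces at a loss; below $7 it shuts down.

Shutdown price = $7; break-even price = $47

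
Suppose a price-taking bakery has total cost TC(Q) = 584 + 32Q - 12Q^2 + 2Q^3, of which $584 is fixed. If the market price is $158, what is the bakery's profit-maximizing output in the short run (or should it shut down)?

Variable cost is VC = 32Q - 12Q^2 + 2Q^3, so AVC = VC/Q = 32 - 12Q + 2Q^2 and MC = dTC/dQ = 32 - 24Q + 6Q^2.
The AVC parabola has its vertex at Q = 12/4 = 3, where AVC = 32 - 12·3 + 2·3^2 = $14.
P = $158 exceeds min AVC = $14, so the firm stays open.
Solving P = MC: -126 - 24Q + 6Q^2 = 0 ⇒ Q = -3 or 7. On the upward-sloping branch, Q* = 7.
Check: AVC at Q = 7 is $46 ≤ P, so revenue covers variable cost.
Profit = P·Q − TC = 158·7 − 906 = $200.

Produce at Q = 7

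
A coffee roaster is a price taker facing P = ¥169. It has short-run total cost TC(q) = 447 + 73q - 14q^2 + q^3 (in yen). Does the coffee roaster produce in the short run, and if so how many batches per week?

Produce at q = 12

Variable cost is VC = 73q - 14q^2 + q^3, so AVC = VC/q = 73 - 14q + q^2 and MC = dTC/dq = 73 - 28q + 3q^2.
The AVC parabola has its vertex at q = 14/2 = 7, where AVC = 73 - 14·7 + 7^2 = ¥24.
Because ¥169 ≥ ¥24, revenue can cover variable cost; the firm operates.
Set P = MC: 169 = 73 - 28q + 3q^2 → -96 - 28q + 3q^2 = 0. The roots are q = -8/3 and q = 12; the profit-maximizing output is on the rising part of MC, so q* = 12.
Check: AVC at q = 12 is ¥49 ≤ P, so revenue covers variable cost.
Profit = P·q − TC = 169·12 − 1035 = ¥993.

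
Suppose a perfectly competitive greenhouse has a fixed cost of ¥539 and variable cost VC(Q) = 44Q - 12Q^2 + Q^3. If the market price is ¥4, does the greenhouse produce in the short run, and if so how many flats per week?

From TC, MC = TC'(Q) = 44 - 24Q + 3Q^2 and AVC = VC/Q = 44 - 12Q + Q^2.
AVC is minimized where dAVC/dQ = -12 + 2Q = 0, at Q = 6; min AVC = 44 - 12·6 + 6^2 = ¥8.
Since P = ¥4 < min AVC = ¥8, price fails to cover variable cost at any output.
Best response: produce nothing and absorb the ¥539 fixed cost.

Shut down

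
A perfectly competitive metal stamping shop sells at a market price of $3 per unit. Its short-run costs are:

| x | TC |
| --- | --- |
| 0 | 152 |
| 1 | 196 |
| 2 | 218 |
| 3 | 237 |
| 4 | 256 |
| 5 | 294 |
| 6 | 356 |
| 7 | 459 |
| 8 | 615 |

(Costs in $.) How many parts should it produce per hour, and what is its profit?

x = 0 (shut down); profit = -$152

Tabulate TR − TC: x=0: -152; x=1: -193; x=2: -212; x=3: -228; x=4: -244; x=5: -279; x=6: -338; x=7: -438; x=8: -591.
Profit is highest at x = 0. Equivalently, the lowest AVC in the table is 104/4 ≈ $26 at x = 4, and P = $3 falls below it — price never covers variable cost, so the firm shuts down and loses only its fixed cost.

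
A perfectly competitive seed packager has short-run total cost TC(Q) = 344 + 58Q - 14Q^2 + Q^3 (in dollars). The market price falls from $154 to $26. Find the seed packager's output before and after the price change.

AVC = 58 - 14Q + Q^2, minimized at Q = 7 where min AVC = $9. MC = 58 - 28Q + 3Q^2.
At P = $154 ≥ min AVC, set P = MC on the rising branch: Q = 12.
At P = $26 ≥ min AVC, set P = MC: Q = 8. The firm stays open but cuts output.

Output falls from 12 to 8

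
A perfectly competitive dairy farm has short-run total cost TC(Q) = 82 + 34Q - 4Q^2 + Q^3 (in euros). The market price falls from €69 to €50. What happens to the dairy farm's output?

Output falls from 5 to 4

MC = 34 - 8Q + 3Q^2; the shutdown threshold is min AVC = €30 (at Q = 2).
With P = €69 above the shutdown price, P = MC gives Q = 5.
At P = €50 ≥ min AVC, set P = MC: Q = 4. The firm stays open but cuts output.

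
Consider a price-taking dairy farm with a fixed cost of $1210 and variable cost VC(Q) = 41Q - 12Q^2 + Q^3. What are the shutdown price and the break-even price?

Shutdown price = $5; break-even price = $140

Shutdown price = min AVC. AVC = 41 - 12Q + Q^2, with vertex at Q = 6 and minimum $5.
ATC = 1210/Q + 41 - 12Q + Q^2. Setting dATC/dQ = −1210/Q^2 − 12 + 2Q = 0 gives Q = 11 (since 2·11^3 − 12·11^2 = 1210).
min ATC = 1210/11 + 41 − 12·11 + 11^2 = $140. That is the break-even price.
For $5 ≤ P < $140 the firm produces at a loss; below $5 it shuts down.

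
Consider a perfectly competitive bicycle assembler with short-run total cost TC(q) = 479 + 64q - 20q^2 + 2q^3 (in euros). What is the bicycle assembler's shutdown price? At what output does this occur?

€14 per unit, at q = 5

The shutdown price is the minimum of AVC. VC = 64q - 20q^2 + 2q^3, so AVC = 64 - 20q + 2q^2.
dAVC/dq = -20 + 4q = 0 gives q = 5. min AVC = 64 - 20·5 + 2·5^2 = 14.
For P < €14 the firm produces nothing.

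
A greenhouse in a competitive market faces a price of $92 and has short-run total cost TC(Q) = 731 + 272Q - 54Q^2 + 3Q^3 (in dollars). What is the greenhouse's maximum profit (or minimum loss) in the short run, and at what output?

Profit = -$131 at Q = 10

AVC = 272 - 54Q + 3Q^2; min AVC = $29 at Q = 9. Since P = $92 ≥ min AVC, the firm produces.
MC = 272 - 108Q + 9Q^2. Setting P = MC and taking the root on the rising branch gives Q* = 10.
TR = 92·10 = 920. TC = 731 + 320 = 1051. Profit = 920 − 1051 = -$131.
By producing, the firm covers all variable cost plus $600 of fixed cost; shutting down would lose the full $731.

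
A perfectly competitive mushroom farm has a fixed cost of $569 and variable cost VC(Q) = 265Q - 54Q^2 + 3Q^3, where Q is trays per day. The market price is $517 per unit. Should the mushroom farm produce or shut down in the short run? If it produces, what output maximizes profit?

From TC, MC = TC'(Q) = 265 - 108Q + 9Q^2 and AVC = VC/Q = 265 - 54Q + 3Q^2.
AVC is minimized where dAVC/dQ = -54 + 6Q = 0, at Q = 9; min AVC = 265 - 54·9 + 3·9^2 = $22.
Since P = $517 ≥ min AVC = $22, price covers variable cost and the firm should produce.
Solving P = MC: -252 - 108Q + 9Q^2 = 0 ⇒ Q = -2 or 14. On the upward-sloping branch, Q* = 14.
Check: AVC at Q = 14 is $97 ≤ P, so revenue covers variable cost.
Profit = P·Q − TC = 517·14 − 1927 = $5311.

Produce at Q = 14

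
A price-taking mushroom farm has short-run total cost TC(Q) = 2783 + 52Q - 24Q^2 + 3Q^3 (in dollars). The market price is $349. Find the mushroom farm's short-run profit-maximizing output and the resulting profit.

AVC = 52 - 24Q + 3Q^2; min AVC = $4 at Q = 4. Since P = $349 ≥ min AVC, the firm produces.
MC = 52 - 48Q + 9Q^2. Setting P = MC and taking the root on the rising branch gives Q* = 9.
TR = 349·9 = 3141. TC = 2783 + 711 = 3494. Profit = 3141 − 3494 = -$353.
That loss of $353 beats the $2783 the firm would lose by shutting down; producing recovers $2430 of fixed cost.

Profit = -$353 at Q = 9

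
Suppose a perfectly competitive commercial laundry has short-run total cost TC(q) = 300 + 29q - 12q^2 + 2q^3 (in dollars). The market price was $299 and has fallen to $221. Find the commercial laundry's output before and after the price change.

AVC = 29 - 12q + 2q^2, minimized at q = 3 where min AVC = $11. MC = 29 - 24q + 6q^2.
With P = $299 above the shutdown price, P = MC gives q = 9.
At P = $221 ≥ min AVC, set P = MC: q = 8. The firm stays open but cuts output.

Output falls from 9 to 8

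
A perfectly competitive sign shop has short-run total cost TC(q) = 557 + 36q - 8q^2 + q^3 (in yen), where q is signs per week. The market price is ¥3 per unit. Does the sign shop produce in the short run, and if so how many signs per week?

Shut down

Variable cost is VC = 36q - 8q^2 + q^3, so AVC = VC/q = 36 - 8q + q^2 and MC = dTC/dq = 36 - 16q + 3q^2.
AVC is minimized where dAVC/dq = -8 + 2q = 0, at q = 4; min AVC = 36 - 8·4 + 4^2 = ¥20.
P = ¥3 lies below min AVC = ¥20; no output level covers variable cost.
Best response: produce nothing and absorb the ¥557 fixed cost.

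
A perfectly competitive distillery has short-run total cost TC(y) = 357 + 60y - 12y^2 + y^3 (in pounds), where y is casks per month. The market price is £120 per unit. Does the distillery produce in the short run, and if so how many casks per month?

Produce at y = 10

Variable cost is VC = 60y - 12y^2 + y^3, so AVC = VC/y = 60 - 12y + y^2 and MC = dTC/dy = 60 - 24y + 3y^2.
AVC is minimized where dAVC/dy = -12 + 2y = 0, at y = 6; min AVC = 60 - 12·6 + 6^2 = £24.
Since P = £120 ≥ min AVC = £24, price covers variable cost and the firm should produce.
Solving P = MC: -60 - 24y + 3y^2 = 0 ⇒ y = -2 or 10. On the upward-sloping branch, y* = 10.
Check: AVC at y = 10 is £40 ≤ P, so revenue covers variable cost.
Profit = P·y − TC = 120·10 − 757 = £443.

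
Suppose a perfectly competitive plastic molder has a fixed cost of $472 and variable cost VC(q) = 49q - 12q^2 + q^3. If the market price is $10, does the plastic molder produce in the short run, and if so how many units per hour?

Shut down

Variable cost is VC = 49q - 12q^2 + q^3, so AVC = VC/q = 49 - 12q + q^2 and MC = dTC/dq = 49 - 24q + 3q^2.
AVC hits its minimum where MC = AVC, at q = 6, giving min AVC = 49 - 12·6 + 6^2 = $13.
Since P = $10 < min AVC = $13, price fails to cover variable cost at any output.
Best response: produce nothing and absorb the $472 fixed cost.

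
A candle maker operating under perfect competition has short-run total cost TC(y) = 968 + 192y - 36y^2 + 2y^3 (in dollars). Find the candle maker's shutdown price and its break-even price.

Shutdown price = $30; break-even price = $126

AVC = 192 - 36y + 2y^2; minimized at y = 9, giving min AVC = $30. That is the shutdown price.
ATC = 968/y + 192 - 36y + 2y^2. Setting dATC/dy = −968/y^2 − 36 + 4y = 0 gives y = 11 (since 4·11^3 − 36·11^2 = 968).
min ATC = 968/11 + 192 − 36·11 + 2·11^2 = $126. That is the break-even price.
For $30 ≤ P < $126 the firm produces at a loss; below $30 it shuts down.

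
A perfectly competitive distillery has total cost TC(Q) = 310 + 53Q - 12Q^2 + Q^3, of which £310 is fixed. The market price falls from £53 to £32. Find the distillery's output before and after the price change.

MC = 53 - 24Q + 3Q^2; the shutdown threshold is min AVC = £17 (at Q = 6).
With P = £53 above the shutdown price, P = MC gives Q = 8.
At P = £32 ≥ min AVC, set P = MC: Q = 7. The firm stays open but cuts output.

Output falls from 8 to 7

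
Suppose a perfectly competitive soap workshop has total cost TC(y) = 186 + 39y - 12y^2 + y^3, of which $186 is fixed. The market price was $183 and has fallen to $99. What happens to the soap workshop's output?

Output falls from 12 to 10

AVC = 39 - 12y + y^2, minimized at y = 6 where min AVC = $3. MC = 39 - 24y + 3y^2.
At P = $183 ≥ min AVC, set P = MC on the rising branch: y = 12.
At P = $99 ≥ min AVC, set P = MC: y = 10. The firm stays open but cuts output.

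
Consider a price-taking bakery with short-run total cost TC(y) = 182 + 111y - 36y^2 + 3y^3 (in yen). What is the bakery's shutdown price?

Short-run supply begins at min AVC. From VC = 111y - 36y^2 + 3y^3, AVC = 111 - 36y + 3y^2.
dAVC/dy = -36 + 6y = 0 gives y = 6. min AVC = 111 - 36·6 + 3·6^2 = 3.
For P < ¥3 the firm produces nothing.

¥3 per unit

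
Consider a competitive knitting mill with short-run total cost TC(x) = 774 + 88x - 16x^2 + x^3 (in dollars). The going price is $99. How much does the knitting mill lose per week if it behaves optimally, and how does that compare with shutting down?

AVC = 88 - 16x + x^2 has its minimum $24 at x = 8; price $99 clears that bar, so the firm operates.
With MC = 88 - 32x + 3x^2, P = MC on the upward-sloping part at x* = 11.
TR = 99·11 = 1089. TC = 774 + 363 = 1137. Profit = 1089 − 1137 = -$48.
That loss of $48 beats the $774 the firm would lose by shutting down; producing recovers $726 of fixed cost.

Profit = -$48 at x = 11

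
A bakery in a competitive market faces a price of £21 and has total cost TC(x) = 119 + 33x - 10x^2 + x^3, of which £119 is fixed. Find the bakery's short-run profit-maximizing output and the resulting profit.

Profit = -£47 at x = 6

AVC = 33 - 10x + x^2; min AVC = £8 at x = 5. Since P = £21 ≥ min AVC, the firm produces.
With MC = 33 - 20x + 3x^2, P = MC on the upward-sloping part at x* = 6.
TR = 21·6 = 126. TC = 119 + 54 = 173. Profit = 126 − 173 = -£47.
By producing, the firm covers all variable cost plus £72 of fixed cost; shutting down would lose the full £119.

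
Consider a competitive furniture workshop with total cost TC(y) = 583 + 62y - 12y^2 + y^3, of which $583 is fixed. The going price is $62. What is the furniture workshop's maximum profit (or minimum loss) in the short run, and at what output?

Profit = -$327 at y = 8

AVC = 62 - 12y + y^2 has its minimum $26 at y = 6; price $62 clears that bar, so the firm operates.
With MC = 62 - 24y + 3y^2, P = MC on the upward-sloping part at y* = 8.
TR = 62·8 = 496. TC = 583 + 240 = 823. Profit = 496 − 823 = -$327.
By producing, the firm covers all variable cost plus $256 of fixed cost; shutting down would lose the full $583.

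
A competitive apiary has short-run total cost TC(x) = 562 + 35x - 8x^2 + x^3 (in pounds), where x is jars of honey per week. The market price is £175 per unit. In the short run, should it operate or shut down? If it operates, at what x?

Strip out fixed cost: VC = 35x - 8x^2 + x^3. Then AVC = 35 - 8x + x^2 and MC = 35 - 16x + 3x^2.
AVC hits its minimum where MC = AVC, at x = 4, giving min AVC = 35 - 8·4 + 4^2 = £19.
P = £175 exceeds min AVC = £19, so the firm stays open.
P = MC gives -140 - 16x + 3x^2 = 0, with roots -14/3 and 10. Take the larger (rising MC): x* = 10.
Check: AVC at x = 10 is £55 ≤ P, so revenue covers variable cost.
Profit = P·x − TC = 175·10 − 1112 = £638.

Produce at x = 10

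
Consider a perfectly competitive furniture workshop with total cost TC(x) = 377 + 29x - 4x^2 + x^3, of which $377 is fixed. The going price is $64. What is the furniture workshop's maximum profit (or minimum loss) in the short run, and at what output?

AVC = 29 - 4x + x^2 has its minimum $25 at x = 2; price $64 clears that bar, so the firm operates.
MC = 29 - 8x + 3x^2. Setting P = MC and taking the root on the rising branch gives x* = 5.
TR = 64·5 = 320. TC = 377 + 170 = 547. Profit = 320 − 547 = -$227.
That loss of $227 beats the $377 the firm would lose by shutting down; producing recovers $150 of fixed cost.

Profit = -$227 at x = 5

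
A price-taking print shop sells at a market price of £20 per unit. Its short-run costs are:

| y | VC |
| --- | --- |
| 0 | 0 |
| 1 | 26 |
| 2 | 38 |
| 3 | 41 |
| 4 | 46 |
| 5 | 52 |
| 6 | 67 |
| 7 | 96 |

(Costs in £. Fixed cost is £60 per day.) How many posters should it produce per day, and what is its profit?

Compute π = P·y − TC at each output: y=0: -60; y=1: -66; y=2: -58; y=3: -41; y=4: -26; y=5: -12; y=6: -7; y=7: -16.
Profit is maximized at y = 6. AVC there is 67/6 = £11.17 ≤ P, so producing beats shutting down (which would give -£60).

y = 6; profit = -£7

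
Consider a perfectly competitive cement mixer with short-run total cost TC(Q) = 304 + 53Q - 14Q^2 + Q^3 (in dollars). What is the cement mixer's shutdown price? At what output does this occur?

The firm shuts down when price falls below the minimum of average variable cost. AVC = VC/Q = 53 - 14Q + Q^2.
At the minimum of AVC, MC = AVC. MC = 53 - 28Q + 3Q^2; setting MC = AVC gives 2Q^2 - 14Q = 0, so Q = 7. min AVC = 4.
So the shutdown price is $4.

$4 per unit, at Q = 7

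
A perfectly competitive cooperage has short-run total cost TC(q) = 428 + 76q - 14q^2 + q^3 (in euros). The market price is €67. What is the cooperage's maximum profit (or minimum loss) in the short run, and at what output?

Profit = -€104 at q = 9

AVC = 76 - 14q + q^2; min AVC = €27 at q = 7. Since P = €67 ≥ min AVC, the firm produces.
MC = 76 - 28q + 3q^2. Setting P = MC and taking the root on the rising branch gives q* = 9.
TR = 67·9 = 603. TC = 428 + 279 = 707. Profit = 603 − 707 = -€104.
Shutting down would mean losing the fixed cost of €428, so operating at a loss of €104 is better by €324.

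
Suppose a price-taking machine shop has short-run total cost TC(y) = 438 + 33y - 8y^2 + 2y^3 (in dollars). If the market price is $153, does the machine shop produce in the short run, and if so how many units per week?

From TC, MC = TC'(y) = 33 - 16y + 6y^2 and AVC = VC/y = 33 - 8y + 2y^2.
AVC is minimized where dAVC/dy = -8 + 4y = 0, at y = 2; min AVC = 33 - 8·2 + 2·2^2 = $25.
Because $153 ≥ $25, revenue can cover variable cost; the firm operates.
Set P = MC: 153 = 33 - 16y + 6y^2 → -120 - 16y + 6y^2 = 0. The roots are y = -10/3 and y = 6; the profit-maximizing output is on the rising part of MC, so y* = 6.
Check: AVC at y = 6 is $57 ≤ P, so revenue covers variable cost.
Profit = P·y − TC = 153·6 − 780 = $138.

Produce at y = 6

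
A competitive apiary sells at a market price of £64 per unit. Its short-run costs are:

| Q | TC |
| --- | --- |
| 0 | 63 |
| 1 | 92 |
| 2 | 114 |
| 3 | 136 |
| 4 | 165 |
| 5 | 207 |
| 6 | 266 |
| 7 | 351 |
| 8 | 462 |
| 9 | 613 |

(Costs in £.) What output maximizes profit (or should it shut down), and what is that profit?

Q = 6; profit = £118

Compute π = P·Q − TC at each output: Q=0: -63; Q=1: -28; Q=2: 14; Q=3: 56; Q=4: 91; Q=5: 113; Q=6: 118; Q=7: 97; Q=8: 50; Q=9: -37.
Profit is maximized at Q = 6. AVC there is 203/6 = £33.83 ≤ P, so producing beats shutting down (which would give -£63).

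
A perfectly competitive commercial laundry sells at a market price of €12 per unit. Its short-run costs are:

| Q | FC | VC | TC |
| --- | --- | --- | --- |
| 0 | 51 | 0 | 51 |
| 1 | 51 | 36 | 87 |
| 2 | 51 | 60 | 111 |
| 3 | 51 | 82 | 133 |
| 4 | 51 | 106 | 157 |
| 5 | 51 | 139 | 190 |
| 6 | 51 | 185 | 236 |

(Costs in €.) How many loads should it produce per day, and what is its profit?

Q = 0 (shut down); profit = -€51

Compute π = P·Q − TC at each output: Q=0: -51; Q=1: -75; Q=2: -87; Q=3: -97; Q=4: -109; Q=5: -130; Q=6: -164.
Profit is highest at Q = 0. Equivalently, the lowest AVC in the table is 106/4 ≈ €26.50 at Q = 4, and P = €12 falls below it — price never covers variable cost, so the firm shuts down and loses only its fixed cost.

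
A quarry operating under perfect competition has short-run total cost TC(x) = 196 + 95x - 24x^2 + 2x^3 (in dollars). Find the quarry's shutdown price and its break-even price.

Shutdown price = $23; break-even price = $53

Shutdown price = min AVC. AVC = 95 - 24x + 2x^2, with vertex at x = 6 and minimum $23.
ATC = 196/x + 95 - 24x + 2x^2. Setting dATC/dx = −196/x^2 − 24 + 4x = 0 gives x = 7 (since 4·7^3 − 24·7^2 = 196).
min ATC = 196/7 + 95 − 24·7 + 2·7^2 = $53. That is the break-even price.
For $23 ≤ P < $53 the firm produces at a loss; below $23 it shuts down.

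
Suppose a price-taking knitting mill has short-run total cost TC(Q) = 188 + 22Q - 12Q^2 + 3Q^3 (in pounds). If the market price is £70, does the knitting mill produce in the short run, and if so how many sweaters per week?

Produce at Q = 4

From TC, MC = TC'(Q) = 22 - 24Q + 9Q^2 and AVC = VC/Q = 22 - 12Q + 3Q^2.
AVC hits its minimum where MC = AVC, at Q = 2, giving min AVC = 22 - 12·2 + 3·2^2 = £10.
P = £70 exceeds min AVC = £10, so the firm stays open.
Set P = MC: 70 = 22 - 24Q + 9Q^2 → -48 - 24Q + 9Q^2 = 0. The roots are Q = -4/3 and Q = 4; the profit-maximizing output is on the rising part of MC, so Q* = 4.
Check: AVC at Q = 4 is £22 ≤ P, so revenue covers variable cost.
Profit = P·Q − TC = 70·4 − 276 = £4.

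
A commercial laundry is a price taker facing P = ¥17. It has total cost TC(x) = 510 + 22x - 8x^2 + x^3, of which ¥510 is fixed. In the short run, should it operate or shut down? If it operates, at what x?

From TC, MC = TC'(x) = 22 - 16x + 3x^2 and AVC = VC/x = 22 - 8x + x^2.
The AVC parabola has its vertex at x = 8/2 = 4, where AVC = 22 - 8·4 + 4^2 = ¥6.
P = ¥17 exceeds min AVC = ¥6, so the firm stays open.
P = MC gives 5 - 16x + 3x^2 = 0, with roots 1/3 and 5. Take the larger (rising MC): x* = 5.
Check: AVC at x = 5 is ¥7 ≤ P, so revenue covers variable cost.
Profit = P·x − TC = 17·5 − 545 = -¥460, a loss, but smaller than the ¥510 fixed cost the firm would lose by shutting down.

Produce at x = 5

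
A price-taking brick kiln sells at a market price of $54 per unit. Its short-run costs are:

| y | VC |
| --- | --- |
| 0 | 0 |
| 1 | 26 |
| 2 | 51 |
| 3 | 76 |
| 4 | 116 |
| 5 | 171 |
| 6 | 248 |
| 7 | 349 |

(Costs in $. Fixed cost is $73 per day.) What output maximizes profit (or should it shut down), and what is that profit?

Profit at each row (π = 54y − TC): y=0: -73; y=1: -45; y=2: -16; y=3: 13; y=4: 27; y=5: 26; y=6: 3; y=7: -44.
Profit is maximized at y = 4. AVC there is 116/4 = $29 ≤ P, so producing beats shutting down (which would give -$73).

y = 4; profit = $27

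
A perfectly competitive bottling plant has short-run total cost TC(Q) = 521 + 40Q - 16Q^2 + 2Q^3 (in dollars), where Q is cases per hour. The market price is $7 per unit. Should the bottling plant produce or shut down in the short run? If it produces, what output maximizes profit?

Strip out fixed cost: VC = 40Q - 16Q^2 + 2Q^3. Then AVC = 40 - 16Q + 2Q^2 and MC = 40 - 32Q + 6Q^2.
The AVC parabola has its vertex at Q = 16/4 = 4, where AVC = 40 - 16·4 + 2·4^2 = $8.
Since P = $7 < min AVC = $8, price fails to cover variable cost at any output.
Shutting down limits the loss to fixed cost, $521.

Shut down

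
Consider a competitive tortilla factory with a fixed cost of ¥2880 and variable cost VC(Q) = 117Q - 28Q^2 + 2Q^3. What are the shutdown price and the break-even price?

Shutdown price = ¥19; break-even price = ¥309

AVC = 117 - 28Q + 2Q^2; minimized at Q = 7, giving min AVC = ¥19. That is the shutdown price.
ATC = 2880/Q + 117 - 28Q + 2Q^2. Setting dATC/dQ = −2880/Q^2 − 28 + 4Q = 0 gives Q = 12 (since 4·12^3 − 28·12^2 = 2880).
min ATC = 2880/12 + 117 − 28·12 + 2·12^2 = ¥309. That is the break-even price.
Between these two prices the firm operates at a loss; above ¥309 it earns a profit.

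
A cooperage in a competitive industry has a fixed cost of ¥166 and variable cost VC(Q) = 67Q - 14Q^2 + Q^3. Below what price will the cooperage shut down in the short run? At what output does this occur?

¥18 per unit, at Q = 7

Short-run supply begins at min AVC. From VC = 67Q - 14Q^2 + Q^3, AVC = 67 - 14Q + Q^2.
At the minimum of AVC, MC = AVC. MC = 67 - 28Q + 3Q^2; setting MC = AVC gives 2Q^2 - 14Q = 0, so Q = 7. min AVC = 18.
For P < ¥18 the firm produces nothing.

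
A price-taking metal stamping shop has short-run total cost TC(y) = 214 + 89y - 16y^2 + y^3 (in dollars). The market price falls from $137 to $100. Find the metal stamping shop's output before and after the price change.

Output falls from 12 to 11

AVC = 89 - 16y + y^2, minimized at y = 8 where min AVC = $25. MC = 89 - 32y + 3y^2.
At P = $137 ≥ min AVC, set P = MC on the rising branch: y = 12.
At P = $100 ≥ min AVC, set P = MC: y = 11. The firm stays open but cuts output.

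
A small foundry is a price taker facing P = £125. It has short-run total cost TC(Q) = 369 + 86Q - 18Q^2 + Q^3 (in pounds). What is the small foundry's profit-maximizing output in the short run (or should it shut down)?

Produce at Q = 13

Variable cost is VC = 86Q - 18Q^2 + Q^3, so AVC = VC/Q = 86 - 18Q + Q^2 and MC = dTC/dQ = 86 - 36Q + 3Q^2.
AVC is minimized where dAVC/dQ = -18 + 2Q = 0, at Q = 9; min AVC = 86 - 18·9 + 9^2 = £5.
Since P = £125 ≥ min AVC = £5, price covers variable cost and the firm should produce.
P = MC gives -39 - 36Q + 3Q^2 = 0, with roots -1 and 13. Take the larger (rising MC): Q* = 13.
Check: AVC at Q = 13 is £21 ≤ P, so revenue covers variable cost.
Profit = P·Q − TC = 125·13 − 642 = £983.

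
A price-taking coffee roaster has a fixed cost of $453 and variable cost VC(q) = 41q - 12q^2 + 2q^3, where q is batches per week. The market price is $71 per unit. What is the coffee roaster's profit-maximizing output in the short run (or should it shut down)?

Produce at q = 5

From TC, MC = TC'(q) = 41 - 24q + 6q^2 and AVC = VC/q = 41 - 12q + 2q^2.
AVC is minimized where dAVC/dq = -12 + 4q = 0, at q = 3; min AVC = 41 - 12·3 + 2·3^2 = $23.
Since P = $71 ≥ min AVC = $23, price covers variable cost and the firm should produce.
Solving P = MC: -30 - 24q + 6q^2 = 0 ⇒ q = -1 or 5. On the upward-sloping branch, q* = 5.
Check: AVC at q = 5 is $31 ≤ P, so revenue covers variable cost.
Profit = P·q − TC = 71·5 − 608 = -$253, a loss, but smaller than the $453 fixed cost the firm would lose by shutting down.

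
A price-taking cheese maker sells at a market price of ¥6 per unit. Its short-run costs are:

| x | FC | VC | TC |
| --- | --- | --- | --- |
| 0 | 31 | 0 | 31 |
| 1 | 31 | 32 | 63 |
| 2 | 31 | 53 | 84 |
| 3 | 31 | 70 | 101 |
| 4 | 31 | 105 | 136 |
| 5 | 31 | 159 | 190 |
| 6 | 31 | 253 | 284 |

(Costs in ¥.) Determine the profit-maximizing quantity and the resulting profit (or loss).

x = 0 (shut down); profit = -¥31

Profit at each row (π = 6x − TC): x=0: -31; x=1: -57; x=2: -72; x=3: -83; x=4: -112; x=5: -160; x=6: -248.
Profit is highest at x = 0. Equivalently, the lowest AVC in the table is 70/3 ≈ ¥23.33 at x = 3, and P = ¥6 falls below it — price never covers variable cost, so the firm shuts down and loses only its fixed cost.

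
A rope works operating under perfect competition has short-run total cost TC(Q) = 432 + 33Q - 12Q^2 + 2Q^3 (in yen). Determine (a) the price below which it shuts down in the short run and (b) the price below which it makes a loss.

Shutdown price = ¥15; break-even price = ¥105

Shutdown price = min AVC. AVC = 33 - 12Q + 2Q^2, with vertex at Q = 3 and minimum ¥15.
ATC = 432/Q + 33 - 12Q + 2Q^2. Setting dATC/dQ = −432/Q^2 − 12 + 4Q = 0 gives Q = 6 (since 4·6^3 − 12·6^2 = 432).
min ATC = 432/6 + 33 − 12·6 + 2·6^2 = ¥105. That is the break-even price.
Between these two prices the firm operates at a loss; above ¥105 it earns a profit.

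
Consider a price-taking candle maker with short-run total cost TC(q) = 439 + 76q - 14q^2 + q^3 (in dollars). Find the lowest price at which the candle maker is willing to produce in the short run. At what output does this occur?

$27 per unit, at q = 7

The shutdown price is the minimum of AVC. VC = 76q - 14q^2 + q^3, so AVC = 76 - 14q + q^2.
At the minimum of AVC, MC = AVC. MC = 76 - 28q + 3q^2; setting MC = AVC gives 2q^2 - 14q = 0, so q = 7. min AVC = 27.
The firm shuts down for any P below $27.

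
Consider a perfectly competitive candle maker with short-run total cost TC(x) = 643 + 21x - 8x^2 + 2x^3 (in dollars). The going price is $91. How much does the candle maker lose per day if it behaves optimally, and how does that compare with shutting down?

AVC = 21 - 8x + 2x^2; min AVC = $13 at x = 2. Since P = $91 ≥ min AVC, the firm produces.
MC = 21 - 16x + 6x^2. Setting P = MC and taking the root on the rising branch gives x* = 5.
TR = 91·5 = 455. TC = 643 + 155 = 798. Profit = 455 − 798 = -$343.
That loss of $343 beats the $643 the firm would lose by shutting down; producing recovers $300 of fixed cost.

Profit = -$343 at x = 5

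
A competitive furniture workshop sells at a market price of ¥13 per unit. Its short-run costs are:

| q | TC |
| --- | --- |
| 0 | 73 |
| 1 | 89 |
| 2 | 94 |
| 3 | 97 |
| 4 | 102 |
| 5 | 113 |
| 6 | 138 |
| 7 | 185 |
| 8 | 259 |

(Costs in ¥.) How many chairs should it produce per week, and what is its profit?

q = 5; profit = -¥48

Profit at each row (π = 13q − TC): q=0: -73; q=1: -76; q=2: -68; q=3: -58; q=4: -50; q=5: -48; q=6: -60; q=7: -94; q=8: -155.
Profit is maximized at q = 5. AVC there is 40/5 = ¥8 ≤ P, so producing beats shutting down (which would give -¥73).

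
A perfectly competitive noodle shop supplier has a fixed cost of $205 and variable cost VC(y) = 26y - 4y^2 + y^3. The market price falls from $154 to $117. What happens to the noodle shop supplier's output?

MC = 26 - 8y + 3y^2; the shutdown threshold is min AVC = $22 (at y = 2).
With P = $154 above the shutdown price, P = MC gives y = 8.
At P = $117 ≥ min AVC, set P = MC: y = 7. The firm stays open but cuts output.

Output falls from 8 to 7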